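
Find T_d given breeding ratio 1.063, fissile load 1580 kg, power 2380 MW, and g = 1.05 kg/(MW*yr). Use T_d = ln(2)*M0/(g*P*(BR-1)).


Breeding gain G = BR - 1 = 1.063 - 1 = 0.063
Fissile production rate = g * P * G = 1.05 * 2380 * 0.063 = 157.437 kg/yr
T_d = ln(2) * M0 / (g * P * G)
T_d = ln(2) * 1580 / 157.437 = 6.9563 yr

6.9563


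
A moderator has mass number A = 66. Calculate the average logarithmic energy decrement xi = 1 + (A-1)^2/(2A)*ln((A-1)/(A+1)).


xi = 1 + (A-1)^2/(2A) * ln((A-1)/(A+1))
xi = 1 + (66-1)^2/(2*66) * ln((66-1)/(66 +1))
xi = 0.029999

0.029999


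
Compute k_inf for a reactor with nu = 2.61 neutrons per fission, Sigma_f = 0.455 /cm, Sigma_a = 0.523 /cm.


k_inf = nu * Sigma_f / Sigma_a
k_inf = 2.61 * 0.455 / 0.523
k_inf = 2.2707

2.2707


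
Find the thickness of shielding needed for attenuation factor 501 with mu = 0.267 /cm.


x = ln(factor) / mu
x = ln(501) / 0.267
x = 23.283 cm

23.283


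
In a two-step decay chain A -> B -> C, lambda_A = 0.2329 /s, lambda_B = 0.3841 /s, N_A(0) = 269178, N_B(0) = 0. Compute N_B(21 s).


N_B(t) = lambda_A * N_A0 / (lambda_B - lambda_A) * [exp(-lambda_A*t) - exp(-lambda_B*t)]
exp(-0.2329*21) = 0.007514656; exp(-0.3841*21) = 3.140055e-04
N_B = 0.2329 * 269178 / (0.3841 - 0.2329) * (0.007514656 - 3.140055e-04)
N_B = 2985.6

2985.6


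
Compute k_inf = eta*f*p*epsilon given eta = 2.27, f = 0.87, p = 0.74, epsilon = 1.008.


k_inf = eta * f * p * epsilon
k_inf = 2.27 * 0.87 * 0.74 * 1.008
k_inf = 1.4731

1.4731


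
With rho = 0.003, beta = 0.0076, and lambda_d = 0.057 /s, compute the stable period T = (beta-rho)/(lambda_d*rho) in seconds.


T = (beta - rho) / (lambda_d * rho)
T = (0.0076 - 0.003) / (0.057 * 0.003)
T = 26.901 s

26.901


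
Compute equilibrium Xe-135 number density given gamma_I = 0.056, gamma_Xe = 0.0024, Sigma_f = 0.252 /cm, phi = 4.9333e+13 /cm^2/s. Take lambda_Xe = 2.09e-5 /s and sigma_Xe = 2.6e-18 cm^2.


Xe_eq = (gamma_I + gamma_Xe) * Sigma_f * phi / (lambda_Xe + sigma_Xe * phi)
Numerator = (0.056 + 0.0024) * 0.252 * 4.9333e+13 = 7.260239e+11
Denominator = 2.09e-5 + 2.6e-18 * 4.9333e+13 = 1.491658e-04
Xe_eq = 7.260239e+11 / 1.491658e-04 = 4.8672e+15 /cm^3

4.8672e+15


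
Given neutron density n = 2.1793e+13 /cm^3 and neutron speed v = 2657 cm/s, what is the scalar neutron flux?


phi = n * v
phi = 2.1793e+13 * 2657
phi = 5.7904e+16 /cm^2/s

5.7904e+16


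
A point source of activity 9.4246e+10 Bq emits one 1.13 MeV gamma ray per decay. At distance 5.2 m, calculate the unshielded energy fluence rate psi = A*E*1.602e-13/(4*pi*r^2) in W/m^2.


psi = A * E * 1.602e-13 / (4*pi*r^2)
psi = 9.4246e+10 * 1.13 * 1.602e-13 / (4*pi*5.2^2)
psi = 5.0210e-05 W/m^2

5.0210e-05


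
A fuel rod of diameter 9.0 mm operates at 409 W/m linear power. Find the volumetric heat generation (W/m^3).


r = D / 2 / 1000 = 9.0 / 2 / 1000 = 0.0045 m
q''' = q' / (pi * r^2)
q''' = 409 / (pi * 0.0045^2)
q''' = 6.4291e+06 W/m^3

6.4291e+06


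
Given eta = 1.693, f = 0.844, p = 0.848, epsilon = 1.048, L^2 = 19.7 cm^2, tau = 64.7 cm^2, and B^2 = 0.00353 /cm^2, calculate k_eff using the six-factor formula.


k_inf = eta*f*p*eps = 1.693*0.844*0.848*1.048 = 1.269862
P_TNL = 1/(1 + L^2*B^2) = 1/(1 + 19.7*0.00353) = 0.9349805
P_FNL = exp(-B^2*tau) = exp(-0.00353*64.7) = 0.7958130
k_eff = k_inf * P_TNL * P_FNL = 1.269862 * 0.9349805 * 0.7958130
k_eff = 0.94487

0.94487


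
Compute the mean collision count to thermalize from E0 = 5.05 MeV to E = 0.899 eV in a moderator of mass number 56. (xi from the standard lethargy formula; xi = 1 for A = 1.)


xi = 1 + (A-1)^2/(2A)*ln((A-1)/(A+1)) = 0.03529286 (for A = 56)
n = ln(E0/E) / xi
n = ln(5.05e6 / 0.899) / 0.03529286
n = ln(5.617353e+06) / 0.03529286 = 440.35

440.35


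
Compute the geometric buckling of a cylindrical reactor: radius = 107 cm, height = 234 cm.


B^2 = (2.405/R)^2 + (pi/H)^2
B^2 = (2.405/107)^2 + (pi/234)^2
B^2 = 6.8545e-04 /cm^2

6.8545e-04


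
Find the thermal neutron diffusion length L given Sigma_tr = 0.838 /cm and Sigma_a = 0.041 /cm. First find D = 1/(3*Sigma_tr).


D = 1 / (3 * Sigma_tr) = 1 / (3 * 0.838) = 0.3977725 cm
L = sqrt(D / Sigma_a)
L = sqrt(0.3977725 / 0.041)
L = 3.1148 cm

3.1148


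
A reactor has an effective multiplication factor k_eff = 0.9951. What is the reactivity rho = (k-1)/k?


rho = (k_eff - 1) / k_eff
rho = (0.9951 - 1) / 0.9951
rho = -0.0049241

-0.0049241


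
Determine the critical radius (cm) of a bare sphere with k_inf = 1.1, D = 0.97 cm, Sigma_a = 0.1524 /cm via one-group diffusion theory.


L^2 = D / Sigma_a = 0.97 / 0.1524 = 6.364829 cm^2
B_m^2 = (k_inf - 1) / L^2 = (1.1 - 1) / 6.364829 = 0.01571134 /cm^2
For a bare sphere: B_g = pi/R, so R_c = pi / sqrt(B_m^2)
R_c = pi / sqrt(0.01571134) = 25.064 cm

25.064


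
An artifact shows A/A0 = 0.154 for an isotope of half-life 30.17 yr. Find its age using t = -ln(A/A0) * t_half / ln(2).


lambda = ln(2) / t_half = ln(2) / 30.17 = 0.02297472 /yr
t = -ln(A/A0) / lambda
t = -ln(0.154) / 0.02297472
t = 81.429 yr

81.429


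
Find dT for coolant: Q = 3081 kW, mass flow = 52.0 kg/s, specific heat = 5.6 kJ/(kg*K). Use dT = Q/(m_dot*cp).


dT = Q / (m_dot * cp)
dT = 3081 / (52.0 * 5.6)
dT = 10.580 C

10.580


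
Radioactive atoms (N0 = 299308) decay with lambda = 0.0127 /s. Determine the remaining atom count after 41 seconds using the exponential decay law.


N = N0 * exp(-lambda * t)
N = 299308 * exp(-0.0127 * 41)
N = 177820

177820


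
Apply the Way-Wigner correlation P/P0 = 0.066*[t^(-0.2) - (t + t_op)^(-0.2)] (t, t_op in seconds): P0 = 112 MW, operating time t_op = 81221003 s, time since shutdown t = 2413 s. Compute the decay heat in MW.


P/P0 = 0.066 * [t^(-0.2) - (t + t_op)^(-0.2)]
P/P0 = 0.066 * [2413^(-0.2) - (2413 + 81221003)^(-0.2)]
P/P0 = 0.066 * [0.2106146 - 0.02618567] = 0.01217231
P = 112 * 0.01217231 = 1.3633 MW

1.3633


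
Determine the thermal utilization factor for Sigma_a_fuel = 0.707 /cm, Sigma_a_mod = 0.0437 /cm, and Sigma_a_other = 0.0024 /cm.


f = Sigma_a_fuel / (Sigma_a_fuel + Sigma_a_mod + Sigma_a_other)
f = 0.707 / (0.707 + 0.0437 + 0.0024)
f = 0.93879

0.93879


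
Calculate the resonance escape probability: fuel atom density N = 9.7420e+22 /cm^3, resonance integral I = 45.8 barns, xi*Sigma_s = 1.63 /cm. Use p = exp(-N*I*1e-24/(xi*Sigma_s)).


p = exp(-N * I * 1e-24 / (xi*Sigma_s))
p = exp(-9.7420e+22 * 45.8 * 1e-24 / 1.63)
p = 0.064743

0.064743


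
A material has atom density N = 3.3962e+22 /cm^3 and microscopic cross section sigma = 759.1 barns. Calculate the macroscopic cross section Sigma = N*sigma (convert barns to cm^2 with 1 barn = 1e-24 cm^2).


Sigma = N * sigma_barns * 1e-24
Sigma = 3.3962e+22 * 759.1 * 1e-24
Sigma = 25.781 /cm

25.781


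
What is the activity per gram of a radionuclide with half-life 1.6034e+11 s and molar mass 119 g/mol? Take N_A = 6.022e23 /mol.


lambda = ln(2) / t_half = ln(2) / 1.6034e+11 = 4.322984e-12 /s
SA = lambda * N_A / M
SA = 4.322984e-12 * 6.022e23 / 119
SA = 2.1876e+10 Bq/g

2.1876e+10


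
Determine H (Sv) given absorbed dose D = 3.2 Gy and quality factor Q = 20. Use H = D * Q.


H = D * Q
H = 3.2 * 20
H = 64.000 Sv

64.000


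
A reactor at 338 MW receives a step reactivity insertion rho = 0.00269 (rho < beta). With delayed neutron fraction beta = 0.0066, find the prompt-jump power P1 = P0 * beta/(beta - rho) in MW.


P1/P0 = beta / (beta - rho)
P1/P0 = 0.0066 / (0.0066 - 0.00269) = 1.687980
P1 = 338 * 1.687980 = 570.54 MW

570.54


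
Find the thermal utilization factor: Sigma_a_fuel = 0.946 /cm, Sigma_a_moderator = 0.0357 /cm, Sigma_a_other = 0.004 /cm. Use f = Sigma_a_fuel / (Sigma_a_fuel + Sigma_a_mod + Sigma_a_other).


f = Sigma_a_fuel / (Sigma_a_fuel + Sigma_a_mod + Sigma_a_other)
f = 0.946 / (0.946 + 0.0357 + 0.004)
f = 0.95972

0.95972


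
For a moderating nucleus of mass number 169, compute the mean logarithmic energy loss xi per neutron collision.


xi = 1 + (A-1)^2/(2A) * ln((A-1)/(A+1))
xi = 1 + (169-1)^2/(2*169) * ln((169-1)/(169 +1))
xi = 0.011788

0.011788


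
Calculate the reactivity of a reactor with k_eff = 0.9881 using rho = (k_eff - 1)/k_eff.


rho = (k_eff - 1) / k_eff
rho = (0.9881 - 1) / 0.9881
rho = -0.012043

-0.012043


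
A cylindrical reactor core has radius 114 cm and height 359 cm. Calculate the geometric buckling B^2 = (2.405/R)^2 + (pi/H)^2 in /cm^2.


B^2 = (2.405/R)^2 + (pi/H)^2
B^2 = (2.405/114)^2 + (pi/359)^2
B^2 = 5.2164e-04 /cm^2

5.2164e-04


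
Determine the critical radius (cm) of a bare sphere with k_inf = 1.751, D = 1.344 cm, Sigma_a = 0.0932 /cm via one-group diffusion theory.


L^2 = D / Sigma_a = 1.344 / 0.0932 = 14.42060 cm^2
B_m^2 = (k_inf - 1) / L^2 = (1.751 - 1) / 14.42060 = 0.05207828 /cm^2
For a bare sphere: B_g = pi/R, so R_c = pi / sqrt(B_m^2)
R_c = pi / sqrt(0.05207828) = 13.766 cm

13.766


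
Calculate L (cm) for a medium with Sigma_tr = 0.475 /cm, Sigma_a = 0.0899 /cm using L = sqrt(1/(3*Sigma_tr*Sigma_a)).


D = 1 / (3 * Sigma_tr) = 1 / (3 * 0.475) = 0.7017544 cm
L = sqrt(D / Sigma_a)
L = sqrt(0.7017544 / 0.0899)
L = 2.7939 cm

2.7939


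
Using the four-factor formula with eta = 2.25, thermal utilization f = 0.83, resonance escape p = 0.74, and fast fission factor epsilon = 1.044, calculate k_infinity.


k_inf = eta * f * p * epsilon
k_inf = 2.25 * 0.83 * 0.74 * 1.044
k_inf = 1.4428

1.4428


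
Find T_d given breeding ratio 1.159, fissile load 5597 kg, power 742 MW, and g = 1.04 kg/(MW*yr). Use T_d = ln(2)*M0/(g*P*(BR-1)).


Breeding gain G = BR - 1 = 1.159 - 1 = 0.159
Fissile production rate = g * P * G = 1.04 * 742 * 0.159 = 122.69712 kg/yr
T_d = ln(2) * M0 / (g * P * G)
T_d = ln(2) * 5597 / 122.69712 = 31.619 yr

31.619


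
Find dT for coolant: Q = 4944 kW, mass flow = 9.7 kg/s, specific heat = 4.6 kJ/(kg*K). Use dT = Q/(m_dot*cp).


dT = Q / (m_dot * cp)
dT = 4944 / (9.7 * 4.6)
dT = 110.80 C

110.80


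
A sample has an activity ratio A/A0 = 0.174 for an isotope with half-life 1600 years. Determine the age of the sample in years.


lambda = ln(2) / t_half = ln(2) / 1600 = 4.332170e-04 /yr
t = -ln(A/A0) / lambda
t = -ln(0.174) / 4.332170e-04
t = 4036.5 yr

4036.5


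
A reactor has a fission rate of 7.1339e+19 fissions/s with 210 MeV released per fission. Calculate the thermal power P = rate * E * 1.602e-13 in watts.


P = fission_rate * E_MeV * 1.602e-13
P = 7.1339e+19 * 210 * 1.602e-13
P = 2.4000e+09 W

2.4000e+09


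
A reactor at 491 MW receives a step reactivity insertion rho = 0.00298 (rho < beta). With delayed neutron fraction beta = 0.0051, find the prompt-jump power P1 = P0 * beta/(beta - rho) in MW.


P1/P0 = beta / (beta - rho)
P1/P0 = 0.0051 / (0.0051 - 0.00298) = 2.405660
P1 = 491 * 2.405660 = 1181.2 MW

1181.2


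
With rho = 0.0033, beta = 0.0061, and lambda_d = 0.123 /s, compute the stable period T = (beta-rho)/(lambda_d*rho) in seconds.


T = (beta - rho) / (lambda_d * rho)
T = (0.0061 - 0.0033) / (0.123 * 0.0033)
T = 6.8983 s

6.8983


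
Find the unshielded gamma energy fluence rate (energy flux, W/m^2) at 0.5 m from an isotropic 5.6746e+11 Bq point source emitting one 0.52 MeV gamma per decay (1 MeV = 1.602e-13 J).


psi = A * E * 1.602e-13 / (4*pi*r^2)
psi = 5.6746e+11 * 0.52 * 1.602e-13 / (4*pi*0.5^2)
psi = 0.015047 W/m^2

0.015047


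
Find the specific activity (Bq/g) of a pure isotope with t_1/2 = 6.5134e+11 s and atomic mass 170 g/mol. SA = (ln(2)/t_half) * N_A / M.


lambda = ln(2) / t_half = ln(2) / 6.5134e+11 = 1.064186e-12 /s
SA = lambda * N_A / M
SA = 1.064186e-12 * 6.022e23 / 170
SA = 3.7697e+09 Bq/g

3.7697e+09


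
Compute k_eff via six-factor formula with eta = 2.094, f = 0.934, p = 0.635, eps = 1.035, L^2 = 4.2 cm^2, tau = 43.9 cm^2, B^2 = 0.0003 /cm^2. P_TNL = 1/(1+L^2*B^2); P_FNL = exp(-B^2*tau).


k_inf = eta*f*p*eps = 2.094*0.934*0.635*1.035 = 1.285398
P_TNL = 1/(1 + L^2*B^2) = 1/(1 + 4.2*0.0003) = 0.9987416
P_FNL = exp(-B^2*tau) = exp(-0.0003*43.9) = 0.9869163
k_eff = k_inf * P_TNL * P_FNL = 1.285398 * 0.9987416 * 0.9869163
k_eff = 1.2670

1.2670


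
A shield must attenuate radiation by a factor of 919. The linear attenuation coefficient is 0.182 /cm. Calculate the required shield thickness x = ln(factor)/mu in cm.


x = ln(factor) / mu
x = ln(919) / 0.182
x = 37.491 cm

37.491


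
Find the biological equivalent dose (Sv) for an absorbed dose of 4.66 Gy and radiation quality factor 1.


H = D * Q
H = 4.66 * 1
H = 4.6600 Sv

4.6600


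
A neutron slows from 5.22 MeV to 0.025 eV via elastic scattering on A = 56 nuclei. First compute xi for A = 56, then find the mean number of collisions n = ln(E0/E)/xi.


xi = 1 + (A-1)^2/(2A)*ln((A-1)/(A+1)) = 0.03529286 (for A = 56)
n = ln(E0/E) / xi
n = ln(5.22e6 / 0.025) / 0.03529286
n = ln(2.088000e+08) / 0.03529286 = 542.80

542.80


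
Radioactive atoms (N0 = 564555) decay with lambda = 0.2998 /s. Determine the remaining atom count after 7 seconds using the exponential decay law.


N = N0 * exp(-lambda * t)
N = 564555 * exp(-0.2998 * 7)
N = 69230

69230


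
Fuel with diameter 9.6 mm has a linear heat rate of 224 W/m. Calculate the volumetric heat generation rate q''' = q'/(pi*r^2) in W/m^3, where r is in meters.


r = D / 2 / 1000 = 9.6 / 2 / 1000 = 0.0048 m
q''' = q' / (pi * r^2)
q''' = 224 / (pi * 0.0048^2)
q''' = 3.0947e+06 W/m^3

3.0947e+06


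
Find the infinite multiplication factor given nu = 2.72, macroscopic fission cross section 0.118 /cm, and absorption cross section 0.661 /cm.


k_inf = nu * Sigma_f / Sigma_a
k_inf = 2.72 * 0.118 / 0.661
k_inf = 0.48557

0.48557


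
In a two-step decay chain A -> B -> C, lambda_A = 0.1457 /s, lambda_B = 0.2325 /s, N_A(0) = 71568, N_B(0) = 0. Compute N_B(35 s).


N_B(t) = lambda_A * N_A0 / (lambda_B - lambda_A) * [exp(-lambda_A*t) - exp(-lambda_B*t)]
exp(-0.1457*35) = 0.006099796; exp(-0.2325*35) = 2.923672e-04
N_B = 0.1457 * 71568 / (0.2325 - 0.1457) * (0.006099796 - 2.923672e-04)
N_B = 697.66

697.66


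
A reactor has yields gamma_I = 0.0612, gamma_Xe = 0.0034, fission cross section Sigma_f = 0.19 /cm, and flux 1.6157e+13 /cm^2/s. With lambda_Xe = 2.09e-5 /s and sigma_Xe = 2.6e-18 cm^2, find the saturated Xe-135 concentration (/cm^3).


Xe_eq = (gamma_I + gamma_Xe) * Sigma_f * phi / (lambda_Xe + sigma_Xe * phi)
Numerator = (0.0612 + 0.0034) * 0.19 * 1.6157e+13 = 1.983110e+11
Denominator = 2.09e-5 + 2.6e-18 * 1.6157e+13 = 6.290820e-05
Xe_eq = 1.983110e+11 / 6.290820e-05 = 3.1524e+15 /cm^3

3.1524e+15


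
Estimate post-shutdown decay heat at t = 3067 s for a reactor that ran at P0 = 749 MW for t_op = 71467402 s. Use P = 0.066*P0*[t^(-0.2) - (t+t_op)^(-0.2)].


P/P0 = 0.066 * [t^(-0.2) - (t + t_op)^(-0.2)]
P/P0 = 0.066 * [3067^(-0.2) - (3067 + 71467402)^(-0.2)]
P/P0 = 0.066 * [0.2007508 - 0.02686425] = 0.01147651
P = 749 * 0.01147651 = 8.5959 MW

8.5959


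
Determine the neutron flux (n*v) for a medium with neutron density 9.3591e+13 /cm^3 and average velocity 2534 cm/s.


phi = n * v
phi = 9.3591e+13 * 2534
phi = 2.3716e+17 /cm^2/s

2.3716e+17


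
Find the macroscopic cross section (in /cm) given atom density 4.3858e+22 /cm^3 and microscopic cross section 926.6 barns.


Sigma = N * sigma_barns * 1e-24
Sigma = 4.3858e+22 * 926.6 * 1e-24
Sigma = 40.639 /cm

40.639


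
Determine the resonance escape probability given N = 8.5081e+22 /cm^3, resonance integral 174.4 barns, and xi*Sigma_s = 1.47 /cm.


p = exp(-N * I * 1e-24 / (xi*Sigma_s))
p = exp(-8.5081e+22 * 174.4 * 1e-24 / 1.47)
p = 4.1328e-05

4.1328e-05


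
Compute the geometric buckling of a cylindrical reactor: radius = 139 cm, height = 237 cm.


B^2 = (2.405/R)^2 + (pi/H)^2
B^2 = (2.405/139)^2 + (pi/237)^2
B^2 = 4.7508e-04 /cm^2

4.7508e-04


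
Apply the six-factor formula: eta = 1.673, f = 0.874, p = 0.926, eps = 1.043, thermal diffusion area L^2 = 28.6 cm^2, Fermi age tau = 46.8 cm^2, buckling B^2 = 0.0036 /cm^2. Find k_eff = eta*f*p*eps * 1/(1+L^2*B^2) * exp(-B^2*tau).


k_inf = eta*f*p*eps = 1.673*0.874*0.926*1.043 = 1.412221
P_TNL = 1/(1 + L^2*B^2) = 1/(1 + 28.6*0.0036) = 0.9066512
P_FNL = exp(-B^2*tau) = exp(-0.0036*46.8) = 0.8449482
k_eff = k_inf * P_TNL * P_FNL = 1.412221 * 0.9066512 * 0.8449482
k_eff = 1.0819

1.0819


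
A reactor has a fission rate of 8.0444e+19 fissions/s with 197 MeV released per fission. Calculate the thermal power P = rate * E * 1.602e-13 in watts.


P = fission_rate * E_MeV * 1.602e-13
P = 8.0444e+19 * 197 * 1.602e-13
P = 2.5388e+09 W

2.5388e+09


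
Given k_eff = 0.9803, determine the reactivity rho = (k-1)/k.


rho = (k_eff - 1) / k_eff
rho = (0.9803 - 1) / 0.9803
rho = -0.020096

-0.020096


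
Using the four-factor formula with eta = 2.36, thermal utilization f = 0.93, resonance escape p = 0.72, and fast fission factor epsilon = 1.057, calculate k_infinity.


k_inf = eta * f * p * epsilon
k_inf = 2.36 * 0.93 * 0.72 * 1.057
k_inf = 1.6703

1.6703


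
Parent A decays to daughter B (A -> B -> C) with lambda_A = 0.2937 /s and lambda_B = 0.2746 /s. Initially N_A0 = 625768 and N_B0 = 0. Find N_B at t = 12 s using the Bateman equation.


N_B(t) = lambda_A * N_A0 / (lambda_B - lambda_A) * [exp(-lambda_A*t) - exp(-lambda_B*t)]
exp(-0.2937*12) = 0.02946948; exp(-0.2746*12) = 0.03706063
N_B = 0.2937 * 625768 / (0.2746 - 0.2937) * (0.02946948 - 0.03706063)
N_B = 73045

73045


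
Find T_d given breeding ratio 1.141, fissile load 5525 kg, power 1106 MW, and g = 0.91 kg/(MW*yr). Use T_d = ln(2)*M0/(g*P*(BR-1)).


Breeding gain G = BR - 1 = 1.141 - 1 = 0.141
Fissile production rate = g * P * G = 0.91 * 1106 * 0.141 = 141.91086 kg/yr
T_d = ln(2) * M0 / (g * P * G)
T_d = ln(2) * 5525 / 141.91086 = 26.986 yr

26.986


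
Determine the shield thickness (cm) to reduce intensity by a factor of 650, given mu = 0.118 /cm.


x = ln(factor) / mu
x = ln(650) / 0.118
x = 54.890 cm

54.890


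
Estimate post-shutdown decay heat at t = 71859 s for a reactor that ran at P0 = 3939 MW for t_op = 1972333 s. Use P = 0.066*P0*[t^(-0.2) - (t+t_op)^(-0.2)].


P/P0 = 0.066 * [t^(-0.2) - (t + t_op)^(-0.2)]
P/P0 = 0.066 * [71859^(-0.2) - (71859 + 1972333)^(-0.2)]
P/P0 = 0.066 * [0.1068326 - 0.05468846] = 0.003441513
P = 3939 * 0.003441513 = 13.556 MW

13.556


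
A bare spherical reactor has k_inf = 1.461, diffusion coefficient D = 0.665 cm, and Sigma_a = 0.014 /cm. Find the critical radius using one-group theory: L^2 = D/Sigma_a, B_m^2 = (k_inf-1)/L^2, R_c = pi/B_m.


L^2 = D / Sigma_a = 0.665 / 0.014 = 47.50000 cm^2
B_m^2 = (k_inf - 1) / L^2 = (1.461 - 1) / 47.50000 = 0.009705263 /cm^2
For a bare sphere: B_g = pi/R, so R_c = pi / sqrt(B_m^2)
R_c = pi / sqrt(0.009705263) = 31.889 cm

31.889


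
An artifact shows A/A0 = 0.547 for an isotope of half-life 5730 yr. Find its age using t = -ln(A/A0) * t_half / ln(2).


lambda = ln(2) / t_half = ln(2) / 5730 = 1.209681e-04 /yr
t = -ln(A/A0) / lambda
t = -ln(0.547) / 1.209681e-04
t = 4987.3 yr

4987.3


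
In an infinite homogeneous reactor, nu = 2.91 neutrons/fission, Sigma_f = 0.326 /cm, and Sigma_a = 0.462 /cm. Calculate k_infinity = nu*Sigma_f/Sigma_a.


k_inf = nu * Sigma_f / Sigma_a
k_inf = 2.91 * 0.326 / 0.462
k_inf = 2.0534

2.0534


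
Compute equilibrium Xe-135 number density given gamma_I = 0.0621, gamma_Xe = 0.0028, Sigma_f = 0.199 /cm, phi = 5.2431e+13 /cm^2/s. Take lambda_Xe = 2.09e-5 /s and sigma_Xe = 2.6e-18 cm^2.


Xe_eq = (gamma_I + gamma_Xe) * Sigma_f * phi / (lambda_Xe + sigma_Xe * phi)
Numerator = (0.0621 + 0.0028) * 0.199 * 5.2431e+13 = 6.771516e+11
Denominator = 2.09e-5 + 2.6e-18 * 5.2431e+13 = 1.572206e-04
Xe_eq = 6.771516e+11 / 1.572206e-04 = 4.3070e+15 /cm^3

4.3070e+15


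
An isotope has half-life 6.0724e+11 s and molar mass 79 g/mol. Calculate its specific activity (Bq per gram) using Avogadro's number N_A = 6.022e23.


lambda = ln(2) / t_half = ln(2) / 6.0724e+11 = 1.141472e-12 /s
SA = lambda * N_A / M
SA = 1.141472e-12 * 6.022e23 / 79
SA = 8.7012e+09 Bq/g

8.7012e+09


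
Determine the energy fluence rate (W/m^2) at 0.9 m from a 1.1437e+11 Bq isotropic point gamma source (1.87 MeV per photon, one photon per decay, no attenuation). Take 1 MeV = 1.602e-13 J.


psi = A * E * 1.602e-13 / (4*pi*r^2)
psi = 1.1437e+11 * 1.87 * 1.602e-13 / (4*pi*0.9^2)
psi = 0.0033661 W/m^2

0.0033661


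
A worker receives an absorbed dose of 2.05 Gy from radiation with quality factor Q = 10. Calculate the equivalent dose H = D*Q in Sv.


H = D * Q
H = 2.05 * 10
H = 20.500 Sv

20.500


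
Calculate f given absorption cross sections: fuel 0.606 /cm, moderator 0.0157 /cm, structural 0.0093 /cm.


f = Sigma_a_fuel / (Sigma_a_fuel + Sigma_a_mod + Sigma_a_other)
f = 0.606 / (0.606 + 0.0157 + 0.0093)
f = 0.96038

0.96038


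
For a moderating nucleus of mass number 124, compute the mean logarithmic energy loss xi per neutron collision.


xi = 1 + (A-1)^2/(2A) * ln((A-1)/(A+1))
xi = 1 + (124-1)^2/(2*124) * ln((124-1)/(124 +1))
xi = 0.016043

0.016043


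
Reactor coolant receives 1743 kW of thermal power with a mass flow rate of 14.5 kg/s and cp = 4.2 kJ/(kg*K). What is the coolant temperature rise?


dT = Q / (m_dot * cp)
dT = 1743 / (14.5 * 4.2)
dT = 28.621 C

28.621


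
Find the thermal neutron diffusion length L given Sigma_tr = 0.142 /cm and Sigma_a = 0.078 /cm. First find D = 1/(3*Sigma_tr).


D = 1 / (3 * Sigma_tr) = 1 / (3 * 0.142) = 2.347418 cm
L = sqrt(D / Sigma_a)
L = sqrt(2.347418 / 0.078)
L = 5.4859 cm

5.4859


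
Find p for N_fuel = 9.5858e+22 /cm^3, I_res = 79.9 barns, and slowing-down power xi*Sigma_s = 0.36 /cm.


p = exp(-N * I * 1e-24 / (xi*Sigma_s))
p = exp(-9.5858e+22 * 79.9 * 1e-24 / 0.36)
p = 5.7586e-10

5.7586e-10


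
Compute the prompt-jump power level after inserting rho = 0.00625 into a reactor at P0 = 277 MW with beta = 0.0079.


P1/P0 = beta / (beta - rho)
P1/P0 = 0.0079 / (0.0079 - 0.00625) = 4.787879
P1 = 277 * 4.787879 = 1326.2 MW

1326.2


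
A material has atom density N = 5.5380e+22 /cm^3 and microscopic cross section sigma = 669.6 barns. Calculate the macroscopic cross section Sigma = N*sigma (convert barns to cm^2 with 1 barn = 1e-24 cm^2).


Sigma = N * sigma_barns * 1e-24
Sigma = 5.5380e+22 * 669.6 * 1e-24
Sigma = 37.082 /cm

37.082


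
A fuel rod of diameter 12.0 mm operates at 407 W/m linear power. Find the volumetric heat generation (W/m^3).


r = D / 2 / 1000 = 12.0 / 2 / 1000 = 0.006 m
q''' = q' / (pi * r^2)
q''' = 407 / (pi * 0.006^2)
q''' = 3.5987e+06 W/m^3

3.5987e+06


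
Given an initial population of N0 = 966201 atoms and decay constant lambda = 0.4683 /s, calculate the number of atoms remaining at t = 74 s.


N = N0 * exp(-lambda * t)
N = 966201 * exp(-0.4683 * 74)
N = 8.6087e-10

8.6087e-10


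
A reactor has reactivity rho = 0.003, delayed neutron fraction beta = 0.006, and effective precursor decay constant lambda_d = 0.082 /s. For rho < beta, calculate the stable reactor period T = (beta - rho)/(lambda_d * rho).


T = (beta - rho) / (lambda_d * rho)
T = (0.006 - 0.003) / (0.082 * 0.003)
T = 12.195 s

12.195


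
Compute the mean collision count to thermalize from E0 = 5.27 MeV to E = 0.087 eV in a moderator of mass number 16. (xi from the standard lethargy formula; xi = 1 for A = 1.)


xi = 1 + (A-1)^2/(2A)*ln((A-1)/(A+1)) = 0.1199467 (for A = 16)
n = ln(E0/E) / xi
n = ln(5.27e6 / 0.087) / 0.1199467
n = ln(6.057471e+07) / 0.1199467 = 149.39

149.39


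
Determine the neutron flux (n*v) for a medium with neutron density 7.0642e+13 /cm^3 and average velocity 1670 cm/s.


phi = n * v
phi = 7.0642e+13 * 1670
phi = 1.1797e+17 /cm^2/s

1.1797e+17


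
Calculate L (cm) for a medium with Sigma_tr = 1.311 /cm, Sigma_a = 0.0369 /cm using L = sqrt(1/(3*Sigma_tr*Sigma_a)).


D = 1 / (3 * Sigma_tr) = 1 / (3 * 1.311) = 0.2542588 cm
L = sqrt(D / Sigma_a)
L = sqrt(0.2542588 / 0.0369)
L = 2.6250 cm

2.6250


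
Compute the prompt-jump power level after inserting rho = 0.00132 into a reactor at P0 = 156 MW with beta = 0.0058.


P1/P0 = beta / (beta - rho)
P1/P0 = 0.0058 / (0.0058 - 0.00132) = 1.294643
P1 = 156 * 1.294643 = 201.96 MW

201.96


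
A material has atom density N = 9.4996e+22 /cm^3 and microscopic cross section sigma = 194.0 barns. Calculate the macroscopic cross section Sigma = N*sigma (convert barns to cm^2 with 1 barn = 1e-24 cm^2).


Sigma = N * sigma_barns * 1e-24
Sigma = 9.4996e+22 * 194.0 * 1e-24
Sigma = 18.429 /cm

18.429


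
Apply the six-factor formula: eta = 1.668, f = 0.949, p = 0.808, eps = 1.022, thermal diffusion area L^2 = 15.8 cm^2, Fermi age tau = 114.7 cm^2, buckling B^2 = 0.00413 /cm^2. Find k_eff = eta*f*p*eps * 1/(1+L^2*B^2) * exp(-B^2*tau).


k_inf = eta*f*p*eps = 1.668*0.949*0.808*1.022 = 1.307147
P_TNL = 1/(1 + L^2*B^2) = 1/(1 + 15.8*0.00413) = 0.9387432
P_FNL = exp(-B^2*tau) = exp(-0.00413*114.7) = 0.6226872
k_eff = k_inf * P_TNL * P_FNL = 1.307147 * 0.9387432 * 0.6226872
k_eff = 0.76408

0.76408


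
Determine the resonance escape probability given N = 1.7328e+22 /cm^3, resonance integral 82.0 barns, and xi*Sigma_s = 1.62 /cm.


p = exp(-N * I * 1e-24 / (xi*Sigma_s))
p = exp(-1.7328e+22 * 82.0 * 1e-24 / 1.62)
p = 0.41599

0.41599


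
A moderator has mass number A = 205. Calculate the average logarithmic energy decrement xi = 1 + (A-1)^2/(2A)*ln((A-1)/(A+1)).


xi = 1 + (A-1)^2/(2A) * ln((A-1)/(A+1))
xi = 1 + (205-1)^2/(2*205) * ln((205-1)/(205 +1))
xi = 0.0097244

0.0097244


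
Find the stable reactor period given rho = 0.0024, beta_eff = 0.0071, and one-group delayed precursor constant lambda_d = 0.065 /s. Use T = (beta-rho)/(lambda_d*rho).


T = (beta - rho) / (lambda_d * rho)
T = (0.0071 - 0.0024) / (0.065 * 0.0024)
T = 30.128 s

30.128


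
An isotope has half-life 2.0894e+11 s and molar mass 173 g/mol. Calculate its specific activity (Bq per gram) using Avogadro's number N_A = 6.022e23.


lambda = ln(2) / t_half = ln(2) / 2.0894e+11 = 3.317446e-12 /s
SA = lambda * N_A / M
SA = 3.317446e-12 * 6.022e23 / 173
SA = 1.1548e+10 Bq/g

1.1548e+10


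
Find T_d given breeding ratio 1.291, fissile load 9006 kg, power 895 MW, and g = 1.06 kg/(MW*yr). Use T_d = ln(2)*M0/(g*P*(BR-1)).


Breeding gain G = BR - 1 = 1.291 - 1 = 0.291
Fissile production rate = g * P * G = 1.06 * 895 * 0.291 = 276.0717 kg/yr
T_d = ln(2) * M0 / (g * P * G)
T_d = ln(2) * 9006 / 276.0717 = 22.612 yr

22.612


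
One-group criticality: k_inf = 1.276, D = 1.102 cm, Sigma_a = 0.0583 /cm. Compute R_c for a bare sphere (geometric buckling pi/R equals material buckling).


L^2 = D / Sigma_a = 1.102 / 0.0583 = 18.90223 cm^2
B_m^2 = (k_inf - 1) / L^2 = (1.276 - 1) / 18.90223 = 0.01460145 /cm^2
For a bare sphere: B_g = pi/R, so R_c = pi / sqrt(B_m^2)
R_c = pi / sqrt(0.01460145) = 25.999 cm

25.999


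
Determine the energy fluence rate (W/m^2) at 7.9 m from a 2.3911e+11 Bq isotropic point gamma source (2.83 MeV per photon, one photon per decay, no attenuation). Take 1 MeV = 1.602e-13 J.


psi = A * E * 1.602e-13 / (4*pi*r^2)
psi = 2.3911e+11 * 2.83 * 1.602e-13 / (4*pi*7.9^2)
psi = 1.3822e-04 W/m^2

1.3822e-04


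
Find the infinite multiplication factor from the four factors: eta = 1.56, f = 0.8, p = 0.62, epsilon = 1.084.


k_inf = eta * f * p * epsilon
k_inf = 1.56 * 0.8 * 0.62 * 1.084
k_inf = 0.83876

0.83876


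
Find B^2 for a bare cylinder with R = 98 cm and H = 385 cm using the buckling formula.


B^2 = (2.405/R)^2 + (pi/H)^2
B^2 = (2.405/98)^2 + (pi/385)^2
B^2 = 6.6884e-04 /cm^2

6.6884e-04


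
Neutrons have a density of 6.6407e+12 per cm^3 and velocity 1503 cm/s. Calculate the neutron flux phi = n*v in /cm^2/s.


phi = n * v
phi = 6.6407e+12 * 1503
phi = 9.9810e+15 /cm^2/s

9.9810e+15


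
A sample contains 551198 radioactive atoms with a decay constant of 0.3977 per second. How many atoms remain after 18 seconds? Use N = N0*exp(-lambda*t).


N = N0 * exp(-lambda * t)
N = 551198 * exp(-0.3977 * 18)
N = 428.91

428.91


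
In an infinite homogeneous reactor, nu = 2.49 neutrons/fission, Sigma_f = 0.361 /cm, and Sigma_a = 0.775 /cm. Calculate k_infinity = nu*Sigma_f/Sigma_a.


k_inf = nu * Sigma_f / Sigma_a
k_inf = 2.49 * 0.361 / 0.775
k_inf = 1.1599

1.1599


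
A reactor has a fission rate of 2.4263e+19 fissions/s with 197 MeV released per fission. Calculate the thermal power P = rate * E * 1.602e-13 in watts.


P = fission_rate * E_MeV * 1.602e-13
P = 2.4263e+19 * 197 * 1.602e-13
P = 7.6573e+08 W

7.6573e+08


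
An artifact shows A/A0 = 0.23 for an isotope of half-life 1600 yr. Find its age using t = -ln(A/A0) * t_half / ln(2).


lambda = ln(2) / t_half = ln(2) / 1600 = 4.332170e-04 /yr
t = -ln(A/A0) / lambda
t = -ln(0.23) / 4.332170e-04
t = 3392.5 yr

3392.5


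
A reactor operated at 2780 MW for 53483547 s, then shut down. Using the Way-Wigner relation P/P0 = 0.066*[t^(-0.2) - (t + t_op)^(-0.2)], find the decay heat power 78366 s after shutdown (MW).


P/P0 = 0.066 * [t^(-0.2) - (t + t_op)^(-0.2)]
P/P0 = 0.066 * [78366^(-0.2) - (78366 + 53483547)^(-0.2)]
P/P0 = 0.066 * [0.1049964 - 0.02845960] = 0.005051429
P = 2780 * 0.005051429 = 14.043 MW

14.043


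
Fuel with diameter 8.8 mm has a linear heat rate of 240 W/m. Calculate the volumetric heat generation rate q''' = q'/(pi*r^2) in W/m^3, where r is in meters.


r = D / 2 / 1000 = 8.8 / 2 / 1000 = 0.0044 m
q''' = q' / (pi * r^2)
q''' = 240 / (pi * 0.0044^2)
q''' = 3.9460e+06 W/m^3

3.9460e+06


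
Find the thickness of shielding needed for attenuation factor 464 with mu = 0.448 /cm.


x = ln(factor) / mu
x = ln(464) / 0.448
x = 13.705 cm

13.705


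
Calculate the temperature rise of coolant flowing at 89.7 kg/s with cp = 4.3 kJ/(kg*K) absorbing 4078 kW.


dT = Q / (m_dot * cp)
dT = 4078 / (89.7 * 4.3)
dT = 10.573 C

10.573


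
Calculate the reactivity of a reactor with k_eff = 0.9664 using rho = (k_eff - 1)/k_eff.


rho = (k_eff - 1) / k_eff
rho = (0.9664 - 1) / 0.9664
rho = -0.034768

-0.034768


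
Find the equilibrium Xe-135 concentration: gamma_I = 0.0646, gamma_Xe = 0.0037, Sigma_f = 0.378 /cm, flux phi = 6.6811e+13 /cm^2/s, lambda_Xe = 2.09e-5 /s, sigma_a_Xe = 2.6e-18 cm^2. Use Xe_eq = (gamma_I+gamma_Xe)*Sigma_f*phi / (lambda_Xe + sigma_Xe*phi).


Xe_eq = (gamma_I + gamma_Xe) * Sigma_f * phi / (lambda_Xe + sigma_Xe * phi)
Numerator = (0.0646 + 0.0037) * 0.378 * 6.6811e+13 = 1.724886e+12
Denominator = 2.09e-5 + 2.6e-18 * 6.6811e+13 = 1.946086e-04
Xe_eq = 1.724886e+12 / 1.946086e-04 = 8.8634e+15 /cm^3

8.8634e+15


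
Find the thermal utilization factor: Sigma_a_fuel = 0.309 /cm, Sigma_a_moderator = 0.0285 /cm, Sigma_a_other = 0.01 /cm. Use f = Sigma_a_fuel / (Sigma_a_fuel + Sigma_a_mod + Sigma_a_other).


f = Sigma_a_fuel / (Sigma_a_fuel + Sigma_a_mod + Sigma_a_other)
f = 0.309 / (0.309 + 0.0285 + 0.01)
f = 0.88921

0.88921


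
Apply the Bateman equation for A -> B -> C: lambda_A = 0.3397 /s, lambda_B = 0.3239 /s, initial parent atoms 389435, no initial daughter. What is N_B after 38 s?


N_B(t) = lambda_A * N_A0 / (lambda_B - lambda_A) * [exp(-lambda_A*t) - exp(-lambda_B*t)]
exp(-0.3397*38) = 2.476659e-06; exp(-0.3239*38) = 4.514573e-06
N_B = 0.3397 * 389435 / (0.3239 - 0.3397) * (2.476659e-06 - 4.514573e-06)
N_B = 17.063

17.063


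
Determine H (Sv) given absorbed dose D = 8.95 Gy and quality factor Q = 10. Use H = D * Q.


H = D * Q
H = 8.95 * 10
H = 89.500 Sv

89.500


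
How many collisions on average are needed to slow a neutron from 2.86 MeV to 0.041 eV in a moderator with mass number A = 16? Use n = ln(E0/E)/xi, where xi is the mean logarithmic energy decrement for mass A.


xi = 1 + (A-1)^2/(2A)*ln((A-1)/(A+1)) = 0.1199467 (for A = 16)
n = ln(E0/E) / xi
n = ln(2.86e6 / 0.041) / 0.1199467
n = ln(6.975610e+07) / 0.1199467 = 150.57

150.57


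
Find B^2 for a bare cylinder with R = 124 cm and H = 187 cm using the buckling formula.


B^2 = (2.405/R)^2 + (pi/H)^2
B^2 = (2.405/124)^2 + (pi/187)^2
B^2 = 6.5841e-04 /cm^2

6.5841e-04


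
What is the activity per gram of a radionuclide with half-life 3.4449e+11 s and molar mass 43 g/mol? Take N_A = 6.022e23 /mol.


lambda = ln(2) / t_half = ln(2) / 3.4449e+11 = 2.012097e-12 /s
SA = lambda * N_A / M
SA = 2.012097e-12 * 6.022e23 / 43
SA = 2.8179e+10 Bq/g

2.8179e+10


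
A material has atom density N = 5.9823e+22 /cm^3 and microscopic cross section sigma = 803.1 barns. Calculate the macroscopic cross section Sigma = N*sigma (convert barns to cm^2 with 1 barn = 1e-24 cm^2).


Sigma = N * sigma_barns * 1e-24
Sigma = 5.9823e+22 * 803.1 * 1e-24
Sigma = 48.044 /cm

48.044


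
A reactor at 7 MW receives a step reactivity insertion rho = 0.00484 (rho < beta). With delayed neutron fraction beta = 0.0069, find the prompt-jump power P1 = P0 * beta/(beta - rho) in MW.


P1/P0 = beta / (beta - rho)
P1/P0 = 0.0069 / (0.0069 - 0.00484) = 3.349515
P1 = 7 * 3.349515 = 23.447 MW

23.447


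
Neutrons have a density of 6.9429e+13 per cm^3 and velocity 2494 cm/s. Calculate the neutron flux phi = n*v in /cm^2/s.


phi = n * v
phi = 6.9429e+13 * 2494
phi = 1.7316e+17 /cm^2/s

1.7316e+17


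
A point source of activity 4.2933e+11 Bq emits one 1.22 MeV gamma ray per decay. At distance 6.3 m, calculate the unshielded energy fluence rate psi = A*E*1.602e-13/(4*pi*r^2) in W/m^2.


psi = A * E * 1.602e-13 / (4*pi*r^2)
psi = 4.2933e+11 * 1.22 * 1.602e-13 / (4*pi*6.3^2)
psi = 1.6824e-04 W/m^2

1.6824e-04


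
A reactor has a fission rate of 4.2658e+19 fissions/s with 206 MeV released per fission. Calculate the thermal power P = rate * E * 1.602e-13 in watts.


P = fission_rate * E_MeV * 1.602e-13
P = 4.2658e+19 * 206 * 1.602e-13
P = 1.4078e+09 W

1.4078e+09


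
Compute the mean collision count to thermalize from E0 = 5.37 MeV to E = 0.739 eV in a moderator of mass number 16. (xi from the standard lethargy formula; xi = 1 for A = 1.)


xi = 1 + (A-1)^2/(2A)*ln((A-1)/(A+1)) = 0.1199467 (for A = 16)
n = ln(E0/E) / xi
n = ln(5.37e6 / 0.739) / 0.1199467
n = ln(7.266576e+06) / 0.1199467 = 131.72

131.72


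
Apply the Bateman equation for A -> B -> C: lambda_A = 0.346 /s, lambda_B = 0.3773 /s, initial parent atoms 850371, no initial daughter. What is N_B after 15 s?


N_B(t) = lambda_A * N_A0 / (lambda_B - lambda_A) * [exp(-lambda_A*t) - exp(-lambda_B*t)]
exp(-0.346*15) = 0.005572007; exp(-0.3773*15) = 0.003484259
N_B = 0.346 * 850371 / (0.3773 - 0.346) * (0.005572007 - 0.003484259)
N_B = 19625

19625


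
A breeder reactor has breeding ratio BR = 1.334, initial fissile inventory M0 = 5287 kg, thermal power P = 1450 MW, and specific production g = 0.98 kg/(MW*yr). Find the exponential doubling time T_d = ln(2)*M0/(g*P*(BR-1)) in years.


Breeding gain G = BR - 1 = 1.334 - 1 = 0.334
Fissile production rate = g * P * G = 0.98 * 1450 * 0.334 = 474.614 kg/yr
T_d = ln(2) * M0 / (g * P * G)
T_d = ln(2) * 5287 / 474.614 = 7.7214 yr

7.7214


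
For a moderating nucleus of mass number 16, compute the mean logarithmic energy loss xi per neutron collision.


xi = 1 + (A-1)^2/(2A) * ln((A-1)/(A+1))
xi = 1 + (16-1)^2/(2*16) * ln((16-1)/(16 +1))
xi = 0.11995

0.11995


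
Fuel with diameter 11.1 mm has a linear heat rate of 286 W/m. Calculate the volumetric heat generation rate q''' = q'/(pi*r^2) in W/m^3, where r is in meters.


r = D / 2 / 1000 = 11.1 / 2 / 1000 = 0.00555 m
q''' = q' / (pi * r^2)
q''' = 286 / (pi * 0.00555^2)
q''' = 2.9555e+06 W/m^3

2.9555e+06


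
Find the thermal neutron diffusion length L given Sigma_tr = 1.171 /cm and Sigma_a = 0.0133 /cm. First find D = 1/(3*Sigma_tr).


D = 1 / (3 * Sigma_tr) = 1 / (3 * 1.171) = 0.2846570 cm
L = sqrt(D / Sigma_a)
L = sqrt(0.2846570 / 0.0133)
L = 4.6263 cm

4.6263


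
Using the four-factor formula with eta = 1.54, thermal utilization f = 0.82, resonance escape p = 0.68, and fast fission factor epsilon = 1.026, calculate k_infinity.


k_inf = eta * f * p * epsilon
k_inf = 1.54 * 0.82 * 0.68 * 1.026
k_inf = 0.88103

0.88103


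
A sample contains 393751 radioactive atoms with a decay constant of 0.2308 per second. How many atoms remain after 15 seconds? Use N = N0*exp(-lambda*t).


N = N0 * exp(-lambda * t)
N = 393751 * exp(-0.2308 * 15)
N = 12351

12351


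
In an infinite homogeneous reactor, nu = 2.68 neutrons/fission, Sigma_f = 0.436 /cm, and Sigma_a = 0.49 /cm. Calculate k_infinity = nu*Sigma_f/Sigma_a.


k_inf = nu * Sigma_f / Sigma_a
k_inf = 2.68 * 0.436 / 0.49
k_inf = 2.3847

2.3847


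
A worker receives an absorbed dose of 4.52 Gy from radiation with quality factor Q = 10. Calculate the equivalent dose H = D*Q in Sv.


H = D * Q
H = 4.52 * 10
H = 45.200 Sv

45.200


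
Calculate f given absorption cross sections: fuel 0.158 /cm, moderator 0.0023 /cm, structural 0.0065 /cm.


f = Sigma_a_fuel / (Sigma_a_fuel + Sigma_a_mod + Sigma_a_other)
f = 0.158 / (0.158 + 0.0023 + 0.0065)
f = 0.94724

0.94724


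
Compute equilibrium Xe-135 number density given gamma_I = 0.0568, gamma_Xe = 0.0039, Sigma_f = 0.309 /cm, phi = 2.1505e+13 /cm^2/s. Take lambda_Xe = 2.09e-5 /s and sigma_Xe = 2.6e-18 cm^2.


Xe_eq = (gamma_I + gamma_Xe) * Sigma_f * phi / (lambda_Xe + sigma_Xe * phi)
Numerator = (0.0568 + 0.0039) * 0.309 * 2.1505e+13 = 4.033542e+11
Denominator = 2.09e-5 + 2.6e-18 * 2.1505e+13 = 7.681300e-05
Xe_eq = 4.033542e+11 / 7.681300e-05 = 5.2511e+15 /cm^3

5.2511e+15


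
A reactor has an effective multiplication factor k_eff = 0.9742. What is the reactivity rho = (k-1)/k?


rho = (k_eff - 1) / k_eff
rho = (0.9742 - 1) / 0.9742
rho = -0.026483

-0.026483


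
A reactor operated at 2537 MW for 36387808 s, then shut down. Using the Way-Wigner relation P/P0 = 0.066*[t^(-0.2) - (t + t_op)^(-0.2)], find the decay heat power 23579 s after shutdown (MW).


P/P0 = 0.066 * [t^(-0.2) - (t + t_op)^(-0.2)]
P/P0 = 0.066 * [23579^(-0.2) - (23579 + 36387808)^(-0.2)]
P/P0 = 0.066 * [0.1335042 - 0.03074345] = 0.006782209
P = 2537 * 0.006782209 = 17.206 MW

17.206


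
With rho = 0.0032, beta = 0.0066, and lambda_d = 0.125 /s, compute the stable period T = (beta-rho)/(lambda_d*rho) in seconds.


T = (beta - rho) / (lambda_d * rho)
T = (0.0066 - 0.0032) / (0.125 * 0.0032)
T = 8.5000 s

8.5000


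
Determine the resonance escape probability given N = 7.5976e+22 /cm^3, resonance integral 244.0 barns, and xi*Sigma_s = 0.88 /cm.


p = exp(-N * I * 1e-24 / (xi*Sigma_s))
p = exp(-7.5976e+22 * 244.0 * 1e-24 / 0.88)
p = 7.0978e-10

7.0978e-10


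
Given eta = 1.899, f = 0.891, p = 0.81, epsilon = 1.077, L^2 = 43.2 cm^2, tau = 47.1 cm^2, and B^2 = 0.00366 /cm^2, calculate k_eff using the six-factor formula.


k_inf = eta*f*p*eps = 1.899*0.891*0.81*1.077 = 1.476058
P_TNL = 1/(1 + L^2*B^2) = 1/(1 + 43.2*0.00366) = 0.8634743
P_FNL = exp(-B^2*tau) = exp(-0.00366*47.1) = 0.8416542
k_eff = k_inf * P_TNL * P_FNL = 1.476058 * 0.8634743 * 0.8416542
k_eff = 1.0727

1.0727


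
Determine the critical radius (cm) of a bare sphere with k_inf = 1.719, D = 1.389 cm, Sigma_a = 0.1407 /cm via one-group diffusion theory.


L^2 = D / Sigma_a = 1.389 / 0.1407 = 9.872068 cm^2
B_m^2 = (k_inf - 1) / L^2 = (1.719 - 1) / 9.872068 = 0.07283175 /cm^2
For a bare sphere: B_g = pi/R, so R_c = pi / sqrt(B_m^2)
R_c = pi / sqrt(0.07283175) = 11.641 cm

11.641


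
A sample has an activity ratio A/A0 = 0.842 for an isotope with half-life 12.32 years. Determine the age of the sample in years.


lambda = ln(2) / t_half = ln(2) / 12.32 = 0.05626195 /yr
t = -ln(A/A0) / lambda
t = -ln(0.842) / 0.05626195
t = 3.0567 yr

3.0567


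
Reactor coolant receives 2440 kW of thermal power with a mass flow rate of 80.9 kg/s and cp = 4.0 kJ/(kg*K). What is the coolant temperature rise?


dT = Q / (m_dot * cp)
dT = 2440 / (80.9 * 4.0)
dT = 7.5402 C

7.5402


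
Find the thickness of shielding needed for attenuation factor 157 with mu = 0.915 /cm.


x = ln(factor) / mu
x = ln(157) / 0.915
x = 5.5260 cm

5.5260
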